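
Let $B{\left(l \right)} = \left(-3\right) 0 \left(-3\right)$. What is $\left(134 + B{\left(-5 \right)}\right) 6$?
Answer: $804$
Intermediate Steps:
$B{\left(l \right)} = 0$ ($B{\left(l \right)} = 0 \left(-3\right) = 0$)
$\left(134 + B{\left(-5 \right)}\right) 6 = \left(134 + 0\right) 6 = 134 \cdot 6 = 804$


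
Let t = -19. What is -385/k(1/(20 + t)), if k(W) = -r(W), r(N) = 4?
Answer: 385/4 ≈ 96.250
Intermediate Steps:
k(W) = -4 (k(W) = -1*4 = -4)
-385/k(1/(20 + t)) = -385/(-4) = -385*(-¼) = 385/4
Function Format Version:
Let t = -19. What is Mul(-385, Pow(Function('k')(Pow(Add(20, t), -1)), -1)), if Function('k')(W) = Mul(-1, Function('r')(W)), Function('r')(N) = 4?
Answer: Rational(385, 4) ≈ 96.250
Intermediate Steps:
Function('k')(W) = -4 (Function('k')(W) = Mul(-1, 4) = -4)
Mul(-385, Pow(Function('k')(Pow(Add(20, t), -1)), -1)) = Mul(-385, Pow(-4, -1)) = Mul(-385, Rational(-1, 4)) = Rational(385, 4)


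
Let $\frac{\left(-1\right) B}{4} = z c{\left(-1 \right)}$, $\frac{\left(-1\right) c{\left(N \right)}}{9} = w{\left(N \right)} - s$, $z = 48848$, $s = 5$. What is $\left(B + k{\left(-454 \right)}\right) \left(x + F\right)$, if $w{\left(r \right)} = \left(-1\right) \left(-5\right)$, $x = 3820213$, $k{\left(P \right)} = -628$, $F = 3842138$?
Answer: $-4811956428$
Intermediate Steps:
$w{\left(r \right)} = 5$
$c{\left(N \right)} = 0$ ($c{\left(N \right)} = - 9 \left(5 - 5\right) = \left(-9\right) 0 = 0$)
$B = 0$ ($B = - 4 \cdot 48848 \cdot 0 = \left(-4\right) 0 = 0$)
$\left(B + k{\left(-454 \right)}\right) \left(x + F\right) = \left(0 - 628\right) \left(3820213 + 3842138\right) = \left(-628\right) 7662351 = -4811956428$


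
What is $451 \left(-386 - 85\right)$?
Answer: $-212421$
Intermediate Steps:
$451 \left(-386 - 85\right) = 451 \left(-471\right) = -212421$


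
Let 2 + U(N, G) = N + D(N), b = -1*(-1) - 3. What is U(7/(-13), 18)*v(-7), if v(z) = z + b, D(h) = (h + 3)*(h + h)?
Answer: 7893/169 ≈ 46.704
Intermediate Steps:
D(h) = 2*h*(3 + h) (D(h) = (3 + h)*(2*h) = 2*h*(3 + h))
b = -2 (b = 1 - 3 = -2)
U(N, G) = -2 + N + 2*N*(3 + N) (U(N, G) = -2 + (N + 2*N*(3 + N)) = -2 + N + 2*N*(3 + N))
v(z) = -2 + z (v(z) = z - 2 = -2 + z)
U(7/(-13), 18)*v(-7) = (-2 + 7/(-13) + 2*(7/(-13))*(3 + 7/(-13)))*(-2 - 7) = (-2 + 7*(-1/13) + 2*(7*(-1/13))*(3 + 7*(-1/13)))*(-9) = (-2 - 7/13 + 2*(-7/13)*(3 - 7/13))*(-9) = (-2 - 7/13 + 2*(-7/13)*(32/13))*(-9) = (-2 - 7/13 - 448/169)*(-9) = -877/169*(-9) = 7893/169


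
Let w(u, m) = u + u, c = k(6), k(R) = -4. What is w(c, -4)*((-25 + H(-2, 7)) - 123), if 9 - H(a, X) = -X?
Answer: 1056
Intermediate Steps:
c = -4
H(a, X) = 9 + X (H(a, X) = 9 - (-1)*X = 9 + X)
w(u, m) = 2*u
w(c, -4)*((-25 + H(-2, 7)) - 123) = (2*(-4))*((-25 + (9 + 7)) - 123) = -8*((-25 + 16) - 123) = -8*(-9 - 123) = -8*(-132) = 1056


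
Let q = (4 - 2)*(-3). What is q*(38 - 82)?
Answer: 264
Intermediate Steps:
q = -6 (q = 2*(-3) = -6)
q*(38 - 82) = -6*(38 - 82) = -6*(-44) = 264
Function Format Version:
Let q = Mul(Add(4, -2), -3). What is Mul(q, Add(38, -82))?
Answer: 264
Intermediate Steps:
q = -6 (q = Mul(2, -3) = -6)
Mul(q, Add(38, -82)) = Mul(-6, Add(38, -82)) = Mul(-6, -44) = 264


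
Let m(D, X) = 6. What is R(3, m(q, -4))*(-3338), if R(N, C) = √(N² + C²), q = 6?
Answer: -10014*√5 ≈ -22392.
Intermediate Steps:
R(N, C) = √(C² + N²)
R(3, m(q, -4))*(-3338) = √(6² + 3²)*(-3338) = √(36 + 9)*(-3338) = √45*(-3338) = (3*√5)*(-3338) = -10014*√5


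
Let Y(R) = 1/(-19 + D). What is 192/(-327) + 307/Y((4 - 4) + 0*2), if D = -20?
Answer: -1305121/109 ≈ -11974.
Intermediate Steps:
Y(R) = -1/39 (Y(R) = 1/(-19 - 20) = 1/(-39) = -1/39)
192/(-327) + 307/Y((4 - 4) + 0*2) = 192/(-327) + 307/(-1/39) = 192*(-1/327) + 307*(-39) = -64/109 - 11973 = -1305121/109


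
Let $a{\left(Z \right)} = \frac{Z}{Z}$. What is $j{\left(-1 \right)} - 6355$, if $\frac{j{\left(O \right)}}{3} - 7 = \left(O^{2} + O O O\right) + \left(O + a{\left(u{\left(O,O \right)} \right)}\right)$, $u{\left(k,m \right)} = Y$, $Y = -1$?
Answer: $-6334$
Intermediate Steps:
$u{\left(k,m \right)} = -1$
$a{\left(Z \right)} = 1$
$j{\left(O \right)} = 24 + 3 O + 3 O^{2} + 3 O^{3}$ ($j{\left(O \right)} = 21 + 3 \left(\left(O^{2} + O O O\right) + \left(O + 1\right)\right) = 21 + 3 \left(\left(O^{2} + O^{2} O\right) + \left(1 + O\right)\right) = 21 + 3 \left(\left(O^{2} + O^{3}\right) + \left(1 + O\right)\right) = 21 + 3 \left(1 + O + O^{2} + O^{3}\right) = 21 + \left(3 + 3 O + 3 O^{2} + 3 O^{3}\right) = 24 + 3 O + 3 O^{2} + 3 O^{3}$)
$j{\left(-1 \right)} - 6355 = \left(24 + 3 \left(-1\right) + 3 \left(-1\right)^{2} + 3 \left(-1\right)^{3}\right) - 6355 = \left(24 - 3 + 3 \cdot 1 + 3 \left(-1\right)\right) - 6355 = \left(24 - 3 + 3 - 3\right) - 6355 = 21 - 6355 = -6334$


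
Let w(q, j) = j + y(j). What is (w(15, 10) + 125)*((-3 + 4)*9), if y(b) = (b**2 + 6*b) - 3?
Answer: 2628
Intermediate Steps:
y(b) = -3 + b**2 + 6*b
w(q, j) = -3 + j**2 + 7*j (w(q, j) = j + (-3 + j**2 + 6*j) = -3 + j**2 + 7*j)
(w(15, 10) + 125)*((-3 + 4)*9) = ((-3 + 10**2 + 7*10) + 125)*((-3 + 4)*9) = ((-3 + 100 + 70) + 125)*(1*9) = (167 + 125)*9 = 292*9 = 2628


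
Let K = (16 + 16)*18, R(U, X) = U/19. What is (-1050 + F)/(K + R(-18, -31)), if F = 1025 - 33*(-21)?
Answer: 6346/5463 ≈ 1.1616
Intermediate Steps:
R(U, X) = U/19 (R(U, X) = U*(1/19) = U/19)
F = 1718 (F = 1025 + 693 = 1718)
K = 576 (K = 32*18 = 576)
(-1050 + F)/(K + R(-18, -31)) = (-1050 + 1718)/(576 + (1/19)*(-18)) = 668/(576 - 18/19) = 668/(10926/19) = 668*(19/10926) = 6346/5463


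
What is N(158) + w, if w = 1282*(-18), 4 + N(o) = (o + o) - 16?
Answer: -22780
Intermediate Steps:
N(o) = -20 + 2*o (N(o) = -4 + ((o + o) - 16) = -4 + (2*o - 16) = -4 + (-16 + 2*o) = -20 + 2*o)
w = -23076
N(158) + w = (-20 + 2*158) - 23076 = (-20 + 316) - 23076 = 296 - 23076 = -22780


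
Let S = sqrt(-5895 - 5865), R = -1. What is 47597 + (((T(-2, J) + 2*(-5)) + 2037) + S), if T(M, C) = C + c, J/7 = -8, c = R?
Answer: 49567 + 28*I*sqrt(15) ≈ 49567.0 + 108.44*I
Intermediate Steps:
c = -1
J = -56 (J = 7*(-8) = -56)
S = 28*I*sqrt(15) (S = sqrt(-11760) = 28*I*sqrt(15) ≈ 108.44*I)
T(M, C) = -1 + C (T(M, C) = C - 1 = -1 + C)
47597 + (((T(-2, J) + 2*(-5)) + 2037) + S) = 47597 + ((((-1 - 56) + 2*(-5)) + 2037) + 28*I*sqrt(15)) = 47597 + (((-57 - 10) + 2037) + 28*I*sqrt(15)) = 47597 + ((-67 + 2037) + 28*I*sqrt(15)) = 47597 + (1970 + 28*I*sqrt(15)) = 49567 + 28*I*sqrt(15)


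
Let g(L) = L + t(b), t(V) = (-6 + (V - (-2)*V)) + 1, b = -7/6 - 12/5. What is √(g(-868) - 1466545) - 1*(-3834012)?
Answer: 3834012 + I*√146742870/10 ≈ 3.834e+6 + 1211.4*I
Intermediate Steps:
b = -107/30 (b = -7*⅙ - 12*⅕ = -7/6 - 12/5 = -107/30 ≈ -3.5667)
t(V) = -5 + 3*V (t(V) = (-6 + (V + 2*V)) + 1 = (-6 + 3*V) + 1 = -5 + 3*V)
g(L) = -157/10 + L (g(L) = L + (-5 + 3*(-107/30)) = L + (-5 - 107/10) = L - 157/10 = -157/10 + L)
√(g(-868) - 1466545) - 1*(-3834012) = √((-157/10 - 868) - 1466545) - 1*(-3834012) = √(-8837/10 - 1466545) + 3834012 = √(-14674287/10) + 3834012 = I*√146742870/10 + 3834012 = 3834012 + I*√146742870/10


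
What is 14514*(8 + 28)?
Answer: 522504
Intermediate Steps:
14514*(8 + 28) = 14514*36 = 522504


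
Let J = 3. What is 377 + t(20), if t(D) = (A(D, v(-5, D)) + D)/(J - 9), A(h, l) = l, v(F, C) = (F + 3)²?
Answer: 373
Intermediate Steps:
v(F, C) = (3 + F)²
t(D) = -⅔ - D/6 (t(D) = ((3 - 5)² + D)/(3 - 9) = ((-2)² + D)/(-6) = (4 + D)*(-⅙) = -⅔ - D/6)
377 + t(20) = 377 + (-⅔ - ⅙*20) = 377 + (-⅔ - 10/3) = 377 - 4 = 373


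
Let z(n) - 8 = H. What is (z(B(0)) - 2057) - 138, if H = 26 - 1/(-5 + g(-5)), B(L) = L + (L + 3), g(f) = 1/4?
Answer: -41055/19 ≈ -2160.8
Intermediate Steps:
g(f) = ¼
B(L) = 3 + 2*L (B(L) = L + (3 + L) = 3 + 2*L)
H = 498/19 (H = 26 - 1/(-5 + ¼) = 26 - 1/(-19/4) = 26 - 1*(-4/19) = 26 + 4/19 = 498/19 ≈ 26.211)
z(n) = 650/19 (z(n) = 8 + 498/19 = 650/19)
(z(B(0)) - 2057) - 138 = (650/19 - 2057) - 138 = -38433/19 - 138 = -41055/19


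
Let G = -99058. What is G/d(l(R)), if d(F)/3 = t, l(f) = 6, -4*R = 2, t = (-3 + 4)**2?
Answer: -99058/3 ≈ -33019.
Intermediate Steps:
t = 1 (t = 1**2 = 1)
R = -1/2 (R = -1/4*2 = -1/2 ≈ -0.50000)
d(F) = 3 (d(F) = 3*1 = 3)
G/d(l(R)) = -99058/3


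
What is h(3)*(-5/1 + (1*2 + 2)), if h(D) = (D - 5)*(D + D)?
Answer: 12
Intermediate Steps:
h(D) = 2*D*(-5 + D) (h(D) = (-5 + D)*(2*D) = 2*D*(-5 + D))
h(3)*(-5/1 + (1*2 + 2)) = (2*3*(-5 + 3))*(-5/1 + (1*2 + 2)) = (2*3*(-2))*(-5*1 + (2 + 2)) = -12*(-5 + 4) = -12*(-1) = 12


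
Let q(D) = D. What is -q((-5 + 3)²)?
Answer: -4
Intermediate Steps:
-q((-5 + 3)²) = -(-5 + 3)² = -1*(-2)² = -1*4 = -4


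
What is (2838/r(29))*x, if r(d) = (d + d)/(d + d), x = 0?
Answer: 0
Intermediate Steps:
r(d) = 1 (r(d) = (2*d)/((2*d)) = (2*d)*(1/(2*d)) = 1)
(2838/r(29))*x = (2838/1)*0 = (2838*1)*0 = 2838*0 = 0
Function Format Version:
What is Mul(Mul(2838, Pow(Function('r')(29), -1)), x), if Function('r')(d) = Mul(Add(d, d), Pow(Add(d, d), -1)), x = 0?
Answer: 0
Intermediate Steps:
Function('r')(d) = 1 (Function('r')(d) = Mul(Mul(2, d), Pow(Mul(2, d), -1)) = Mul(Mul(2, d), Mul(Rational(1, 2), Pow(d, -1))) = 1)
Mul(Mul(2838, Pow(Function('r')(29), -1)), x) = Mul(Mul(2838, Pow(1, -1)), 0) = Mul(Mul(2838, 1), 0) = Mul(2838, 0) = 0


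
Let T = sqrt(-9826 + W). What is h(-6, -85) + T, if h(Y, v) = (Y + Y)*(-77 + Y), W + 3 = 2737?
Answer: 996 + 6*I*sqrt(197) ≈ 996.0 + 84.214*I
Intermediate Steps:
W = 2734 (W = -3 + 2737 = 2734)
h(Y, v) = 2*Y*(-77 + Y) (h(Y, v) = (2*Y)*(-77 + Y) = 2*Y*(-77 + Y))
T = 6*I*sqrt(197) (T = sqrt(-9826 + 2734) = sqrt(-7092) = 6*I*sqrt(197) ≈ 84.214*I)
h(-6, -85) + T = 2*(-6)*(-77 - 6) + 6*I*sqrt(197) = 2*(-6)*(-83) + 6*I*sqrt(197) = 996 + 6*I*sqrt(197)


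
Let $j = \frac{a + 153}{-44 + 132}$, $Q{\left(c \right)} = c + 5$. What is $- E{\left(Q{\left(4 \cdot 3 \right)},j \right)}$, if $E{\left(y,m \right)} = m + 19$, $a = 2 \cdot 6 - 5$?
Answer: $- \frac{229}{11} \approx -20.818$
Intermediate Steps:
$a = 7$ ($a = 12 - 5 = 7$)
$Q{\left(c \right)} = 5 + c$
$j = \frac{20}{11}$ ($j = \frac{7 + 153}{-44 + 132} = \frac{160}{88} = 160 \cdot \frac{1}{88} = \frac{20}{11} \approx 1.8182$)
$E{\left(y,m \right)} = 19 + m$
$- E{\left(Q{\left(4 \cdot 3 \right)},j \right)} = - (19 + \frac{20}{11}) = \left(-1\right) \frac{229}{11} = - \frac{229}{11}$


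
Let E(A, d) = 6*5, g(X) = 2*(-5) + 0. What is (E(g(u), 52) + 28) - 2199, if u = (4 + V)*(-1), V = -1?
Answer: -2141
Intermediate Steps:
u = -3 (u = (4 - 1)*(-1) = 3*(-1) = -3)
g(X) = -10 (g(X) = -10 + 0 = -10)
E(A, d) = 30
(E(g(u), 52) + 28) - 2199 = (30 + 28) - 2199 = 58 - 2199 = -2141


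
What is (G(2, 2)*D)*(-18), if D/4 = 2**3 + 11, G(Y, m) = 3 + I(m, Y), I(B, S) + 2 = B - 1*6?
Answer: 4104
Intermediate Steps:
I(B, S) = -8 + B (I(B, S) = -2 + (B - 1*6) = -2 + (B - 6) = -2 + (-6 + B) = -8 + B)
G(Y, m) = -5 + m (G(Y, m) = 3 + (-8 + m) = -5 + m)
D = 76 (D = 4*(2**3 + 11) = 4*(8 + 11) = 4*19 = 76)
(G(2, 2)*D)*(-18) = ((-5 + 2)*76)*(-18) = -3*76*(-18) = -228*(-18) = 4104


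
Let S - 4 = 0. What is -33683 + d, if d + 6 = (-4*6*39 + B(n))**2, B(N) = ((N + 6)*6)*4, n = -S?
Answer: 754855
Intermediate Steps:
S = 4 (S = 4 + 0 = 4)
n = -4 (n = -1*4 = -4)
B(N) = 144 + 24*N (B(N) = ((6 + N)*6)*4 = (36 + 6*N)*4 = 144 + 24*N)
d = 788538 (d = -6 + (-4*6*39 + (144 + 24*(-4)))**2 = -6 + (-24*39 + (144 - 96))**2 = -6 + (-936 + 48)**2 = -6 + (-888)**2 = -6 + 788544 = 788538)
-33683 + d = -33683 + 788538 = 754855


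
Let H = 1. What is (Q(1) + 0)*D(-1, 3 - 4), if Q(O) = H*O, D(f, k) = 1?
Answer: 1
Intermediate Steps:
Q(O) = O (Q(O) = 1*O = O)
(Q(1) + 0)*D(-1, 3 - 4) = (1 + 0)*1 = 1*1 = 1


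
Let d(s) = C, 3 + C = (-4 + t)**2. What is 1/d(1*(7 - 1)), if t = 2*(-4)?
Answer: 1/141 ≈ 0.0070922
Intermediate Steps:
t = -8
C = 141 (C = -3 + (-4 - 8)**2 = -3 + (-12)**2 = -3 + 144 = 141)
d(s) = 141
1/d(1*(7 - 1)) = 1/141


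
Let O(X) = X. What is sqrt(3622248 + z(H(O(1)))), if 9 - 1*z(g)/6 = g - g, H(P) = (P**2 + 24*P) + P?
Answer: 3*sqrt(402478) ≈ 1903.2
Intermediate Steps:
H(P) = P**2 + 25*P
z(g) = 54 (z(g) = 54 - 6*(g - g) = 54 - 6*0 = 54 + 0 = 54)
sqrt(3622248 + z(H(O(1)))) = sqrt(3622248 + 54) = sqrt(3622302) = 3*sqrt(402478)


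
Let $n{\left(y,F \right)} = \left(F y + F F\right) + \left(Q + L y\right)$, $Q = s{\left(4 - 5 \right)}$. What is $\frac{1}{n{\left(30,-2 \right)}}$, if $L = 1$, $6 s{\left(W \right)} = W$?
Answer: $- \frac{6}{157} \approx -0.038217$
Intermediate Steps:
$s{\left(W \right)} = \frac{W}{6}$
$Q = - \frac{1}{6}$ ($Q = \frac{4 - 5}{6} = \frac{1}{6} \left(-1\right) = - \frac{1}{6} \approx -0.16667$)
$n{\left(y,F \right)} = - \frac{1}{6} + y + F^{2} + F y$ ($n{\left(y,F \right)} = \left(F y + F F\right) + \left(- \frac{1}{6} + 1 y\right) = \left(F y + F^{2}\right) + \left(- \frac{1}{6} + y\right) = \left(F^{2} + F y\right) + \left(- \frac{1}{6} + y\right) = - \frac{1}{6} + y + F^{2} + F y$)
$\frac{1}{n{\left(30,-2 \right)}} = \frac{1}{- \frac{1}{6} + 30 + \left(-2\right)^{2} - 60} = \frac{1}{- \frac{1}{6} + 30 + 4 - 60} = \frac{1}{- \frac{157}{6}} = - \frac{6}{157}$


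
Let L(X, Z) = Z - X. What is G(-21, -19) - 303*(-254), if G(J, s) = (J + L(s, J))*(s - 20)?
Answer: 77859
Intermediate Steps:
G(J, s) = (-20 + s)*(-s + 2*J) (G(J, s) = (J + (J - s))*(s - 20) = (-s + 2*J)*(-20 + s) = (-20 + s)*(-s + 2*J))
G(-21, -19) - 303*(-254) = (-40*(-21) + 20*(-19) - 21*(-19) - 19*(-21 - 1*(-19))) - 303*(-254) = (840 - 380 + 399 - 19*(-21 + 19)) + 76962 = (840 - 380 + 399 - 19*(-2)) + 76962 = (840 - 380 + 399 + 38) + 76962 = 897 + 76962 = 77859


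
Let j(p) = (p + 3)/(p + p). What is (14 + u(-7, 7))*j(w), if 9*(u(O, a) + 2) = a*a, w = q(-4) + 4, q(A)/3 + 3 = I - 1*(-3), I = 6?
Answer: 3925/396 ≈ 9.9116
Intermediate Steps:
q(A) = 18 (q(A) = -9 + 3*(6 - 1*(-3)) = -9 + 3*(6 + 3) = -9 + 3*9 = -9 + 27 = 18)
w = 22 (w = 18 + 4 = 22)
j(p) = (3 + p)/(2*p) (j(p) = (3 + p)/((2*p)) = (3 + p)*(1/(2*p)) = (3 + p)/(2*p))
u(O, a) = -2 + a²/9 (u(O, a) = -2 + (a*a)/9 = -2 + a²/9)
(14 + u(-7, 7))*j(w) = (14 + (-2 + (⅑)*7²))*((½)*(3 + 22)/22) = (14 + (-2 + (⅑)*49))*((½)*(1/22)*25) = (14 + (-2 + 49/9))*(25/44) = (14 + 31/9)*(25/44) = (157/9)*(25/44) = 3925/396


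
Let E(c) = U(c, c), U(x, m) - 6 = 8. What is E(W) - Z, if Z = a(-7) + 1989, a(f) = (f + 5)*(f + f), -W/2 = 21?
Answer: -2003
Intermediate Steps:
W = -42 (W = -2*21 = -42)
U(x, m) = 14 (U(x, m) = 6 + 8 = 14)
E(c) = 14
a(f) = 2*f*(5 + f) (a(f) = (5 + f)*(2*f) = 2*f*(5 + f))
Z = 2017 (Z = 2*(-7)*(5 - 7) + 1989 = 2*(-7)*(-2) + 1989 = 28 + 1989 = 2017)
E(W) - Z = 14 - 1*2017 = 14 - 2017 = -2003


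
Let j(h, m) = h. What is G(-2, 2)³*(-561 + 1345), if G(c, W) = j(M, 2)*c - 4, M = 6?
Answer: -3211264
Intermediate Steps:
G(c, W) = -4 + 6*c (G(c, W) = 6*c - 4 = -4 + 6*c)
G(-2, 2)³*(-561 + 1345) = (-4 + 6*(-2))³*(-561 + 1345) = (-4 - 12)³*784 = (-16)³*784 = -4096*784 = -3211264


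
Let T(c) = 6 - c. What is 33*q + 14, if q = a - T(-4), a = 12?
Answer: 80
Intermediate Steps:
q = 2 (q = 12 - (6 - 1*(-4)) = 12 - (6 + 4) = 12 - 1*10 = 12 - 10 = 2)
33*q + 14 = 33*2 + 14 = 66 + 14 = 80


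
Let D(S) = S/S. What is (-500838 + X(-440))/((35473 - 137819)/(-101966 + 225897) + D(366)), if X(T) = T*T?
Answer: -38076312578/21585 ≈ -1.7640e+6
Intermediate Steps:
X(T) = T**2
D(S) = 1
(-500838 + X(-440))/((35473 - 137819)/(-101966 + 225897) + D(366)) = (-500838 + (-440)**2)/((35473 - 137819)/(-101966 + 225897) + 1) = (-500838 + 193600)/(-102346/123931 + 1) = -307238/(-102346*1/123931 + 1) = -307238/(-102346/123931 + 1) = -307238/21585/123931 = -307238*123931/21585 = -38076312578/21585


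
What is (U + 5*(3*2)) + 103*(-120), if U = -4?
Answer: -12334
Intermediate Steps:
(U + 5*(3*2)) + 103*(-120) = (-4 + 5*(3*2)) + 103*(-120) = (-4 + 5*6) - 12360 = (-4 + 30) - 12360 = 26 - 12360 = -12334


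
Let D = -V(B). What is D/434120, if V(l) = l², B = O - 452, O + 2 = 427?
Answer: -729/434120 ≈ -0.0016793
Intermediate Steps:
O = 425 (O = -2 + 427 = 425)
B = -27 (B = 425 - 452 = -27)
D = -729 (D = -1*(-27)² = -1*729 = -729)
D/434120 = -729/434120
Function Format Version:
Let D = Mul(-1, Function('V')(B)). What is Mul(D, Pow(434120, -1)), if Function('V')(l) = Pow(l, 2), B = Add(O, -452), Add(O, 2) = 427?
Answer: Rational(-729, 434120) ≈ -0.0016793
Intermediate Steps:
O = 425 (O = Add(-2, 427) = 425)
B = -27 (B = Add(425, -452) = -27)
D = -729 (D = Mul(-1, Pow(-27, 2)) = Mul(-1, 729) = -729)
Mul(D, Pow(434120, -1)) = Mul(-729, Pow(434120, -1)) = Mul(-729, Rational(1, 434120)) = Rational(-729, 434120)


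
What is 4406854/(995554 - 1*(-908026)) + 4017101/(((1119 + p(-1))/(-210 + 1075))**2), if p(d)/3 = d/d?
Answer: 130036072479822419/54463327380 ≈ 2.3876e+6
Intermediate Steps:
p(d) = 3 (p(d) = 3*(d/d) = 3*1 = 3)
4406854/(995554 - 1*(-908026)) + 4017101/(((1119 + p(-1))/(-210 + 1075))**2) = 4406854/(995554 - 1*(-908026)) + 4017101/(((1119 + 3)/(-210 + 1075))**2) = 4406854/(995554 + 908026) + 4017101/((1122/865)**2) = 4406854/1903580 + 4017101/((1122*(1/865))**2) = 4406854*(1/1903580) + 4017101/((1122/865)**2) = 2203427/951790 + 4017101/(1258884/748225) = 2203427/951790 + 4017101*(748225/1258884) = 2203427/951790 + 273245035975/114444 = 130036072479822419/54463327380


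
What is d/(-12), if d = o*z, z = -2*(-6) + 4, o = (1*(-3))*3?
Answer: 12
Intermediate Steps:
o = -9 (o = -3*3 = -9)
z = 16 (z = 12 + 4 = 16)
d = -144 (d = -9*16 = -144)
d/(-12) = -144/(-12) = -144*(-1/12) = 12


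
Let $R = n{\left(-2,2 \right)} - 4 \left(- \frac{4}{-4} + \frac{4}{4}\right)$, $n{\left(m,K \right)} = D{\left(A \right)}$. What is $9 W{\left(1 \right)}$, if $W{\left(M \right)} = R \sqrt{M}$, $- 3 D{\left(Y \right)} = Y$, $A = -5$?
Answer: $-57$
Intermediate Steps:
$D{\left(Y \right)} = - \frac{Y}{3}$
$n{\left(m,K \right)} = \frac{5}{3}$ ($n{\left(m,K \right)} = \left(- \frac{1}{3}\right) \left(-5\right) = \frac{5}{3}$)
$R = - \frac{19}{3}$ ($R = \frac{5}{3} - 4 \left(- \frac{4}{-4} + \frac{4}{4}\right) = \frac{5}{3} - 4 \left(\left(-4\right) \left(- \frac{1}{4}\right) + 4 \cdot \frac{1}{4}\right) = \frac{5}{3} - 4 \left(1 + 1\right) = \frac{5}{3} - 8 = - \frac{19}{3} \approx -6.3333$)
$W{\left(M \right)} = - \frac{19 \sqrt{M}}{3}$
$9 W{\left(1 \right)} = 9 \left(- \frac{19 \sqrt{1}}{3}\right) = 9 \left(\left(- \frac{19}{3}\right) 1\right) = 9 \left(- \frac{19}{3}\right) = -57$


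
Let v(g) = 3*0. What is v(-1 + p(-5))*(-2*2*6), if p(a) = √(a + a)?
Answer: 0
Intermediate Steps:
p(a) = √2*√a (p(a) = √(2*a) = √2*√a)
v(g) = 0
v(-1 + p(-5))*(-2*2*6) = 0*(-2*2*6) = 0*(-1*4*6) = 0*(-4*6) = 0*(-24) = 0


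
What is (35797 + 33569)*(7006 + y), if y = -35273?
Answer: -1960768722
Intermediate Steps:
(35797 + 33569)*(7006 + y) = (35797 + 33569)*(7006 - 35273) = 69366*(-28267) = -1960768722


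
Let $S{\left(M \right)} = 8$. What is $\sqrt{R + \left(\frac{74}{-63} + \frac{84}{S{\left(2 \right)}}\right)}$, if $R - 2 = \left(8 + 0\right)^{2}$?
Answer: $\frac{\sqrt{132874}}{42} \approx 8.679$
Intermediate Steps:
$R = 66$ ($R = 2 + \left(8 + 0\right)^{2} = 2 + 8^{2} = 2 + 64 = 66$)
$\sqrt{R + \left(\frac{74}{-63} + \frac{84}{S{\left(2 \right)}}\right)} = \sqrt{66 + \left(\frac{74}{-63} + \frac{84}{8}\right)} = \sqrt{66 + \left(74 \left(- \frac{1}{63}\right) + 84 \cdot \frac{1}{8}\right)} = \sqrt{66 + \left(- \frac{74}{63} + \frac{21}{2}\right)} = \sqrt{66 + \frac{1175}{126}} = \sqrt{\frac{9491}{126}} = \frac{\sqrt{132874}}{42}$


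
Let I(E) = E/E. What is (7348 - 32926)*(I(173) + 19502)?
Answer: -498847734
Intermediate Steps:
I(E) = 1
(7348 - 32926)*(I(173) + 19502) = (7348 - 32926)*(1 + 19502) = -25578*19503 = -498847734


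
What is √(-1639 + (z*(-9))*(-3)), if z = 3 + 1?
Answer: I*√1531 ≈ 39.128*I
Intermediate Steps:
z = 4
√(-1639 + (z*(-9))*(-3)) = √(-1639 + (4*(-9))*(-3)) = √(-1639 - 36*(-3)) = √(-1639 + 108) = √(-1531) = I*√1531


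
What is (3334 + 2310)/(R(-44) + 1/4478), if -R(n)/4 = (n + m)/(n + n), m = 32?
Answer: -278012152/26857 ≈ -10352.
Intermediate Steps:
R(n) = -2*(32 + n)/n (R(n) = -4*(n + 32)/(n + n) = -4*(32 + n)/(2*n) = -4*(32 + n)*1/(2*n) = -2*(32 + n)/n)
(3334 + 2310)/(R(-44) + 1/4478) = (3334 + 2310)/((-2 - 64/(-44)) + 1/4478) = 5644/((-2 - 64*(-1/44)) + 1/4478) = 5644/((-2 + 16/11) + 1/4478) = 5644/(-6/11 + 1/4478) = 5644/(-26857/49258) = 5644*(-49258/26857) = -278012152/26857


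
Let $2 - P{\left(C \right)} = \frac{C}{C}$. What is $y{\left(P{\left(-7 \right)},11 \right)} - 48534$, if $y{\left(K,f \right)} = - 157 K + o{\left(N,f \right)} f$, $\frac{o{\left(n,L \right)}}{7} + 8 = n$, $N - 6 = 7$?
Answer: $-48306$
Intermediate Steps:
$N = 13$ ($N = 6 + 7 = 13$)
$o{\left(n,L \right)} = -56 + 7 n$
$P{\left(C \right)} = 1$ ($P{\left(C \right)} = 2 - \frac{C}{C} = 2 - 1 = 1$)
$y{\left(K,f \right)} = - 157 K + 35 f$ ($y{\left(K,f \right)} = - 157 K + \left(-56 + 7 \cdot 13\right) f = - 157 K + \left(-56 + 91\right) f = - 157 K + 35 f$)
$y{\left(P{\left(-7 \right)},11 \right)} - 48534 = \left(\left(-157\right) 1 + 35 \cdot 11\right) - 48534 = \left(-157 + 385\right) - 48534 = 228 - 48534 = -48306$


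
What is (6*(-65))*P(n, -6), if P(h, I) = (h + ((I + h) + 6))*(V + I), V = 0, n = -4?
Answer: -18720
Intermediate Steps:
P(h, I) = I*(6 + I + 2*h) (P(h, I) = (h + ((I + h) + 6))*(0 + I) = (h + (6 + I + h))*I = (6 + I + 2*h)*I = I*(6 + I + 2*h))
(6*(-65))*P(n, -6) = (6*(-65))*(-6*(6 - 6 + 2*(-4))) = -(-2340)*(6 - 6 - 8) = -(-2340)*(-8) = -390*48 = -18720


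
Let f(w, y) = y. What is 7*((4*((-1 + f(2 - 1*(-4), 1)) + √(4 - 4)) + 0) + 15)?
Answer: 105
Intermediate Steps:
7*((4*((-1 + f(2 - 1*(-4), 1)) + √(4 - 4)) + 0) + 15) = 7*((4*((-1 + 1) + √(4 - 4)) + 0) + 15) = 7*((4*(0 + √0) + 0) + 15) = 7*((4*(0 + 0) + 0) + 15) = 7*((4*0 + 0) + 15) = 7*((0 + 0) + 15) = 7*(0 + 15) = 7*15 = 105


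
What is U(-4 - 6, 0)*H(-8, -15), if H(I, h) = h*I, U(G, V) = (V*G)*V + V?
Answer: 0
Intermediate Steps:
U(G, V) = V + G*V² (U(G, V) = (G*V)*V + V = G*V² + V = V + G*V²)
H(I, h) = I*h
U(-4 - 6, 0)*H(-8, -15) = (0*(1 + (-4 - 6)*0))*(-8*(-15)) = (0*(1 - 10*0))*120 = (0*(1 + 0))*120 = (0*1)*120 = 0*120 = 0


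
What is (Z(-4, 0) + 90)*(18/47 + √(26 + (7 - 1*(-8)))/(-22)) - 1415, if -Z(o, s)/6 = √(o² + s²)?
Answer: -65317/47 - 3*√41 ≈ -1408.9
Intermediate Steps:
Z(o, s) = -6*√(o² + s²)
(Z(-4, 0) + 90)*(18/47 + √(26 + (7 - 1*(-8)))/(-22)) - 1415 = (-6*√((-4)² + 0²) + 90)*(18/47 + √(26 + (7 - 1*(-8)))/(-22)) - 1415 = (-6*√(16 + 0) + 90)*(18*(1/47) + √(26 + (7 + 8))*(-1/22)) - 1415 = (-6*√16 + 90)*(18/47 + √(26 + 15)*(-1/22)) - 1415 = (-6*4 + 90)*(18/47 + √41*(-1/22)) - 1415 = (-24 + 90)*(18/47 - √41/22) - 1415 = 66*(18/47 - √41/22) - 1415 = (1188/47 - 3*√41) - 1415 = -65317/47 - 3*√41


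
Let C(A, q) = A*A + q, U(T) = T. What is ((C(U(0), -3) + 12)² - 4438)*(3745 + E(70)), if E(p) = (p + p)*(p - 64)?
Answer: -19976845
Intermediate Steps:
E(p) = 2*p*(-64 + p) (E(p) = (2*p)*(-64 + p) = 2*p*(-64 + p))
C(A, q) = q + A² (C(A, q) = A² + q = q + A²)
((C(U(0), -3) + 12)² - 4438)*(3745 + E(70)) = (((-3 + 0²) + 12)² - 4438)*(3745 + 2*70*(-64 + 70)) = (((-3 + 0) + 12)² - 4438)*(3745 + 2*70*6) = ((-3 + 12)² - 4438)*(3745 + 840) = (9² - 4438)*4585 = (81 - 4438)*4585 = -4357*4585 = -19976845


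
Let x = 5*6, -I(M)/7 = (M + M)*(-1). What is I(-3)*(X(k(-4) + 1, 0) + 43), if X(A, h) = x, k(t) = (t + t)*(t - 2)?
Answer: -3066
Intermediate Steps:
I(M) = 14*M (I(M) = -7*(M + M)*(-1) = -7*2*M*(-1) = -(-14)*M = 14*M)
k(t) = 2*t*(-2 + t) (k(t) = (2*t)*(-2 + t) = 2*t*(-2 + t))
x = 30
X(A, h) = 30
I(-3)*(X(k(-4) + 1, 0) + 43) = (14*(-3))*(30 + 43) = -42*73 = -3066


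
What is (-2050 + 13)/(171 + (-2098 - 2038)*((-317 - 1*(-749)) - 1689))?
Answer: -679/1733041 ≈ -0.00039180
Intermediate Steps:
(-2050 + 13)/(171 + (-2098 - 2038)*((-317 - 1*(-749)) - 1689)) = -2037/(171 - 4136*((-317 + 749) - 1689)) = -2037/(171 - 4136*(432 - 1689)) = -2037/(171 - 4136*(-1257)) = -2037/(171 + 5198952) = -2037/5199123 = -2037*1/5199123 = -679/1733041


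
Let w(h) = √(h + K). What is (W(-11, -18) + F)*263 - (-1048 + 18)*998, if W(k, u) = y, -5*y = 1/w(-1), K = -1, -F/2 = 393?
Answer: 821222 + 263*I*√2/10 ≈ 8.2122e+5 + 37.194*I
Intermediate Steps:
F = -786 (F = -2*393 = -786)
w(h) = √(-1 + h) (w(h) = √(h - 1) = √(-1 + h))
y = I*√2/10 (y = -1/(5*√(-1 - 1)) = -(-I*√2/2)/5 = -(-1)*I*√2/10 = I*√2/10 ≈ 0.14142*I)
W(k, u) = I*√2/10
(W(-11, -18) + F)*263 - (-1048 + 18)*998 = (I*√2/10 - 786)*263 - (-1048 + 18)*998 = (-786 + I*√2/10)*263 - (-1030)*998 = (-206718 + 263*I*√2/10) - 1*(-1027940) = (-206718 + 263*I*√2/10) + 1027940 = 821222 + 263*I*√2/10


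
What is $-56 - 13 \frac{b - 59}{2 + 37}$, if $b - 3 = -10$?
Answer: $-34$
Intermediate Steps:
$b = -7$ ($b = 3 - 10 = -7$)
$-56 - 13 \frac{b - 59}{2 + 37} = -56 - 13 \frac{-7 - 59}{2 + 37} = -56 - 13 \left(- \frac{66}{39}\right) = -56 - 13 \left(\left(-66\right) \frac{1}{39}\right) = -56 - -22 = -56 + 22 = -34$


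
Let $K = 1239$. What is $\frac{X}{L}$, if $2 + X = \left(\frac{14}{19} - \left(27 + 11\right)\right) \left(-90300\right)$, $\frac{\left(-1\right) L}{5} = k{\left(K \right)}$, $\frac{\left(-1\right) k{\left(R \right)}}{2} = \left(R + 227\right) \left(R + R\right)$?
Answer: $\frac{31966181}{345111060} \approx 0.092626$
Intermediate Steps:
$k{\left(R \right)} = - 4 R \left(227 + R\right)$ ($k{\left(R \right)} = - 2 \left(R + 227\right) \left(R + R\right) = - 2 \left(227 + R\right) 2 R = - 2 \cdot 2 R \left(227 + R\right) = - 4 R \left(227 + R\right)$)
$L = 36327480$ ($L = - 5 \left(\left(-4\right) 1239 \left(227 + 1239\right)\right) = - 5 \left(\left(-4\right) 1239 \cdot 1466\right) = \left(-5\right) \left(-7265496\right) = 36327480$)
$X = \frac{63932362}{19}$ ($X = -2 + \left(\frac{14}{19} - \left(27 + 11\right)\right) \left(-90300\right) = -2 + \left(14 \cdot \frac{1}{19} - 38\right) \left(-90300\right) = -2 + \left(\frac{14}{19} - 38\right) \left(-90300\right) = -2 - - \frac{63932400}{19} = -2 + \frac{63932400}{19} = \frac{63932362}{19} \approx 3.3649 \cdot 10^{6}$)
$\frac{X}{L} = \frac{63932362}{19 \cdot 36327480} = \frac{63932362}{19} \cdot \frac{1}{36327480} = \frac{31966181}{345111060}$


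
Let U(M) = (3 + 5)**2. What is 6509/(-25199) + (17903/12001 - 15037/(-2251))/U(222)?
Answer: -2845295197633/21783427550368 ≈ -0.13062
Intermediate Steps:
U(M) = 64 (U(M) = 8**2 = 64)
6509/(-25199) + (17903/12001 - 15037/(-2251))/U(222) = 6509/(-25199) + (17903/12001 - 15037/(-2251))/64 = 6509*(-1/25199) + (17903*(1/12001) - 15037*(-1/2251))*(1/64) = -6509/25199 + (17903/12001 + 15037/2251)*(1/64) = -6509/25199 + (220758690/27014251)*(1/64) = -6509/25199 + 110379345/864456032 = -2845295197633/21783427550368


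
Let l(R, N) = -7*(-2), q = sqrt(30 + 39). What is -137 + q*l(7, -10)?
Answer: -137 + 14*sqrt(69) ≈ -20.707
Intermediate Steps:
q = sqrt(69) ≈ 8.3066
l(R, N) = 14
-137 + q*l(7, -10) = -137 + sqrt(69)*14 = -137 + 14*sqrt(69)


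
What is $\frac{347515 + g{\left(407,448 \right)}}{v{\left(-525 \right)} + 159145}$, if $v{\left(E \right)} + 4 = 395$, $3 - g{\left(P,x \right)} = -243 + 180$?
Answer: $\frac{26737}{12272} \approx 2.1787$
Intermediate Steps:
$g{\left(P,x \right)} = 66$ ($g{\left(P,x \right)} = 3 - \left(-243 + 180\right) = 3 - -63 = 3 + 63 = 66$)
$v{\left(E \right)} = 391$ ($v{\left(E \right)} = -4 + 395 = 391$)
$\frac{347515 + g{\left(407,448 \right)}}{v{\left(-525 \right)} + 159145} = \frac{347515 + 66}{391 + 159145} = \frac{347581}{159536} = 347581 \cdot \frac{1}{159536} = \frac{26737}{12272}$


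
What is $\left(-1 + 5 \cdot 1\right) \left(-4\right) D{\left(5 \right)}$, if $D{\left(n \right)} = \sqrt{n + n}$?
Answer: $- 16 \sqrt{10} \approx -50.596$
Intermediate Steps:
$D{\left(n \right)} = \sqrt{2} \sqrt{n}$ ($D{\left(n \right)} = \sqrt{2 n} = \sqrt{2} \sqrt{n}$)
$\left(-1 + 5 \cdot 1\right) \left(-4\right) D{\left(5 \right)} = \left(-1 + 5 \cdot 1\right) \left(-4\right) \sqrt{2} \sqrt{5} = \left(-1 + 5\right) \left(-4\right) \sqrt{10} = 4 \left(-4\right) \sqrt{10} = - 16 \sqrt{10}$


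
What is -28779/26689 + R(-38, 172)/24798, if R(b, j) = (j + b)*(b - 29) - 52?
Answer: -159110552/110305637 ≈ -1.4425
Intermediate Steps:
R(b, j) = -52 + (-29 + b)*(b + j) (R(b, j) = (b + j)*(-29 + b) - 52 = (-29 + b)*(b + j) - 52 = -52 + (-29 + b)*(b + j))
-28779/26689 + R(-38, 172)/24798 = -28779/26689 + (-52 + (-38)**2 - 29*(-38) - 29*172 - 38*172)/24798 = -28779*1/26689 + (-52 + 1444 + 1102 - 4988 - 6536)*(1/24798) = -28779/26689 - 9030*1/24798 = -28779/26689 - 1505/4133 = -159110552/110305637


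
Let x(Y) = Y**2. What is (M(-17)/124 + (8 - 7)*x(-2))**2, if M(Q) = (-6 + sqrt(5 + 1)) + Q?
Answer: (473 + sqrt(6))**2/15376 ≈ 14.702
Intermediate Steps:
M(Q) = -6 + Q + sqrt(6) (M(Q) = (-6 + sqrt(6)) + Q = -6 + Q + sqrt(6))
(M(-17)/124 + (8 - 7)*x(-2))**2 = ((-6 - 17 + sqrt(6))/124 + (8 - 7)*(-2)**2)**2 = ((-23 + sqrt(6))*(1/124) + 1*4)**2 = ((-23/124 + sqrt(6)/124) + 4)**2 = (473/124 + sqrt(6)/124)**2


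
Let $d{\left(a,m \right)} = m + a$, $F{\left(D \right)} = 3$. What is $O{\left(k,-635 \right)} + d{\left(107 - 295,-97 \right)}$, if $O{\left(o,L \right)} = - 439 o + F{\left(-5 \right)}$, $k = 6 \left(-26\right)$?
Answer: $68202$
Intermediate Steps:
$k = -156$
$O{\left(o,L \right)} = 3 - 439 o$ ($O{\left(o,L \right)} = - 439 o + 3 = 3 - 439 o$)
$d{\left(a,m \right)} = a + m$
$O{\left(k,-635 \right)} + d{\left(107 - 295,-97 \right)} = \left(3 - -68484\right) + \left(\left(107 - 295\right) - 97\right) = \left(3 + 68484\right) - 285 = 68487 - 285 = 68202$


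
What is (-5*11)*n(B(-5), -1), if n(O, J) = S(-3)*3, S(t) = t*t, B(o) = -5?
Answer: -1485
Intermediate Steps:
S(t) = t**2
n(O, J) = 27 (n(O, J) = (-3)**2*3 = 9*3 = 27)
(-5*11)*n(B(-5), -1) = -5*11*27 = -55*27 = -1485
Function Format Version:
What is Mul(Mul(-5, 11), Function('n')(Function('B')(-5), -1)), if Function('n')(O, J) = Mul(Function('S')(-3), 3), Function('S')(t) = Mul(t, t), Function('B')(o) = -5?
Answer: -1485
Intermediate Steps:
Function('S')(t) = Pow(t, 2)
Function('n')(O, J) = 27 (Function('n')(O, J) = Mul(Pow(-3, 2), 3) = Mul(9, 3) = 27)
Mul(Mul(-5, 11), Function('n')(Function('B')(-5), -1)) = Mul(Mul(-5, 11), 27) = Mul(-55, 27) = -1485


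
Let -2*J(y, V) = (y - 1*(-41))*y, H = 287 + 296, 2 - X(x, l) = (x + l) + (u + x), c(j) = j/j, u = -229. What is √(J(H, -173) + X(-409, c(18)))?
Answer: 4*I*√11303 ≈ 425.26*I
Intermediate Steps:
c(j) = 1
X(x, l) = 231 - l - 2*x (X(x, l) = 2 - ((x + l) + (-229 + x)) = 2 - ((l + x) + (-229 + x)) = 2 - (-229 + l + 2*x) = 2 + (229 - l - 2*x) = 231 - l - 2*x)
H = 583
J(y, V) = -y*(41 + y)/2 (J(y, V) = -(y - 1*(-41))*y/2 = -(y + 41)*y/2 = -(41 + y)*y/2 = -y*(41 + y)/2)
√(J(H, -173) + X(-409, c(18))) = √(-½*583*(41 + 583) + (231 - 1*1 - 2*(-409))) = √(-½*583*624 + (231 - 1 + 818)) = √(-181896 + 1048) = √(-180848) = 4*I*√11303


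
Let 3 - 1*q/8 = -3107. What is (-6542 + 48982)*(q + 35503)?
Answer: 2562654520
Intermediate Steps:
q = 24880 (q = 24 - 8*(-3107) = 24 + 24856 = 24880)
(-6542 + 48982)*(q + 35503) = (-6542 + 48982)*(24880 + 35503) = 42440*60383 = 2562654520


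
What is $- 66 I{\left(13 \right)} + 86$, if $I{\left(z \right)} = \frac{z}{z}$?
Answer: $20$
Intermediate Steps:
$I{\left(z \right)} = 1$
$- 66 I{\left(13 \right)} + 86 = \left(-66\right) 1 + 86 = -66 + 86 = 20$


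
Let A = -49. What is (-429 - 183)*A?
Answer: 29988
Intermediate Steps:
(-429 - 183)*A = (-429 - 183)*(-49) = -612*(-49) = 29988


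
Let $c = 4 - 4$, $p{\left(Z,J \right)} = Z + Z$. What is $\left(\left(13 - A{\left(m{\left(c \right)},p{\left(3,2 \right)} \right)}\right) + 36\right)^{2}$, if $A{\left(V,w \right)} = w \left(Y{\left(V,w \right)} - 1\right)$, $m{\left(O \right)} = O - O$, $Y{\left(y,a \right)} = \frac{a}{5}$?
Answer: $\frac{57121}{25} \approx 2284.8$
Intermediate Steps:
$p{\left(Z,J \right)} = 2 Z$
$Y{\left(y,a \right)} = \frac{a}{5}$ ($Y{\left(y,a \right)} = a \frac{1}{5} = \frac{a}{5}$)
$c = 0$ ($c = 4 - 4 = 0$)
$m{\left(O \right)} = 0$
$A{\left(V,w \right)} = w \left(-1 + \frac{w}{5}\right)$ ($A{\left(V,w \right)} = w \left(\frac{w}{5} - 1\right) = w \left(-1 + \frac{w}{5}\right)$)
$\left(\left(13 - A{\left(m{\left(c \right)},p{\left(3,2 \right)} \right)}\right) + 36\right)^{2} = \left(\left(13 - \frac{2 \cdot 3 \left(-5 + 2 \cdot 3\right)}{5}\right) + 36\right)^{2} = \left(\left(13 - \frac{1}{5} \cdot 6 \left(-5 + 6\right)\right) + 36\right)^{2} = \left(\left(13 - \frac{1}{5} \cdot 6 \cdot 1\right) + 36\right)^{2} = \left(\left(13 - \frac{6}{5}\right) + 36\right)^{2} = \left(\frac{59}{5} + 36\right)^{2} = \left(\frac{239}{5}\right)^{2} = \frac{57121}{25}$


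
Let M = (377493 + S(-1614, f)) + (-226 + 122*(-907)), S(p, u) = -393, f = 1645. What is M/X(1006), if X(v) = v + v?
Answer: 66555/503 ≈ 132.32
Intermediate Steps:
X(v) = 2*v
M = 266220 (M = (377493 - 393) + (-226 + 122*(-907)) = 377100 + (-226 - 110654) = 377100 - 110880 = 266220)
M/X(1006) = 266220/((2*1006)) = 266220/2012 = 266220*(1/2012) = 66555/503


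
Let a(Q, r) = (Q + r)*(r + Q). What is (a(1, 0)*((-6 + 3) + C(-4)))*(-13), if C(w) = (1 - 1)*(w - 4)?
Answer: 39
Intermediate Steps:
a(Q, r) = (Q + r)² (a(Q, r) = (Q + r)*(Q + r) = (Q + r)²)
C(w) = 0 (C(w) = 0*(-4 + w) = 0)
(a(1, 0)*((-6 + 3) + C(-4)))*(-13) = ((1 + 0)²*((-6 + 3) + 0))*(-13) = (1²*(-3 + 0))*(-13) = (1*(-3))*(-13) = -3*(-13) = 39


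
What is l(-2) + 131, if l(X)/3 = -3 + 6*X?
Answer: 86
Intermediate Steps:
l(X) = -9 + 18*X (l(X) = 3*(-3 + 6*X) = -9 + 18*X)
l(-2) + 131 = (-9 + 18*(-2)) + 131 = (-9 - 36) + 131 = -45 + 131 = 86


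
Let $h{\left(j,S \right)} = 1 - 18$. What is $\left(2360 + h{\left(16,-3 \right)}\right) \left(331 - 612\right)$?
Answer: $-658383$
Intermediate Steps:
$h{\left(j,S \right)} = -17$ ($h{\left(j,S \right)} = 1 - 18 = -17$)
$\left(2360 + h{\left(16,-3 \right)}\right) \left(331 - 612\right) = \left(2360 - 17\right) \left(331 - 612\right) = 2343 \left(-281\right) = -658383$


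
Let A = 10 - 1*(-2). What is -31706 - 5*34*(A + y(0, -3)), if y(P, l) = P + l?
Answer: -33236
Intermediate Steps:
A = 12 (A = 10 + 2 = 12)
-31706 - 5*34*(A + y(0, -3)) = -31706 - 5*34*(12 + (0 - 3)) = -31706 - 170*(12 - 3) = -31706 - 170*9 = -31706 - 1*1530 = -31706 - 1530 = -33236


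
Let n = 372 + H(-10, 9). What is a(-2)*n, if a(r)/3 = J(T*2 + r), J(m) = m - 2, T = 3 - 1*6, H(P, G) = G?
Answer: -11430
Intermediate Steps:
T = -3 (T = 3 - 6 = -3)
J(m) = -2 + m
a(r) = -24 + 3*r (a(r) = 3*(-2 + (-3*2 + r)) = 3*(-2 + (-6 + r)) = 3*(-8 + r) = -24 + 3*r)
n = 381 (n = 372 + 9 = 381)
a(-2)*n = (-24 + 3*(-2))*381 = (-24 - 6)*381 = -30*381 = -11430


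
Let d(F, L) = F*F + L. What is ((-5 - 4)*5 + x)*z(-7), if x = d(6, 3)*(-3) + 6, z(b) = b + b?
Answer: 2184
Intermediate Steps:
z(b) = 2*b
d(F, L) = L + F² (d(F, L) = F² + L = L + F²)
x = -111 (x = (3 + 6²)*(-3) + 6 = (3 + 36)*(-3) + 6 = 39*(-3) + 6 = -117 + 6 = -111)
((-5 - 4)*5 + x)*z(-7) = ((-5 - 4)*5 - 111)*(2*(-7)) = (-9*5 - 111)*(-14) = (-45 - 111)*(-14) = -156*(-14) = 2184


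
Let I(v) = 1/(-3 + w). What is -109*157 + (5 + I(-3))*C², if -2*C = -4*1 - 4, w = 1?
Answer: -17041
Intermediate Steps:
I(v) = -½ (I(v) = 1/(-3 + 1) = 1/(-2) = -½)
C = 4 (C = -(-4*1 - 4)/2 = -(-4 - 4)/2 = -½*(-8) = 4)
-109*157 + (5 + I(-3))*C² = -109*157 + (5 - ½)*4² = -17113 + (9/2)*16 = -17113 + 72 = -17041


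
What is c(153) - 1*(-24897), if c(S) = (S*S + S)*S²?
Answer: 551587755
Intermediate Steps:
c(S) = S²*(S + S²) (c(S) = (S² + S)*S² = (S + S²)*S² = S²*(S + S²))
c(153) - 1*(-24897) = 153³*(1 + 153) - 1*(-24897) = 3581577*154 + 24897 = 551562858 + 24897 = 551587755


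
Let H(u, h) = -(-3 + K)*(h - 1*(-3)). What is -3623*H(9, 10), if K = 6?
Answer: 141297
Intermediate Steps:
H(u, h) = -9 - 3*h (H(u, h) = -(-3 + 6)*(h - 1*(-3)) = -3*(h + 3) = -3*(3 + h) = -(9 + 3*h) = -9 - 3*h)
-3623*H(9, 10) = -3623*(-9 - 3*10) = -3623*(-9 - 30) = -3623*(-39) = 141297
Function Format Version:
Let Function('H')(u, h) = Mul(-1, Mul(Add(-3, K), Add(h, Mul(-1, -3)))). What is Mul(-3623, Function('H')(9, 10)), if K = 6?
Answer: 141297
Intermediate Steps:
Function('H')(u, h) = Add(-9, Mul(-3, h)) (Function('H')(u, h) = Mul(-1, Mul(Add(-3, 6), Add(h, Mul(-1, -3)))) = Mul(-1, Mul(3, Add(h, 3))) = Mul(-1, Mul(3, Add(3, h))) = Mul(-1, Add(9, Mul(3, h))) = Add(-9, Mul(-3, h)))
Mul(-3623, Function('H')(9, 10)) = Mul(-3623, Add(-9, Mul(-3, 10))) = Mul(-3623, Add(-9, -30)) = Mul(-3623, -39) = 141297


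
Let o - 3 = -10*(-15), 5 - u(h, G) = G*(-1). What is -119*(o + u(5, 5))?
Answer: -19397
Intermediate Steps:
u(h, G) = 5 + G (u(h, G) = 5 - G*(-1) = 5 - (-1)*G = 5 + G)
o = 153 (o = 3 - 10*(-15) = 3 + 150 = 153)
-119*(o + u(5, 5)) = -119*(153 + (5 + 5)) = -119*(153 + 10) = -119*163 = -19397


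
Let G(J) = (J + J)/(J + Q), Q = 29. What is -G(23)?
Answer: -23/26 ≈ -0.88461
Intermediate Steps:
G(J) = 2*J/(29 + J) (G(J) = (J + J)/(J + 29) = (2*J)/(29 + J) = 2*J/(29 + J))
-G(23) = -2*23/(29 + 23) = -2*23/52 = -1*23/26 = -23/26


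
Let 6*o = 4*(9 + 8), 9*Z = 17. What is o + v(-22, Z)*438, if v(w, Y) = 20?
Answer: 26314/3 ≈ 8771.3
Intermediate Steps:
Z = 17/9 (Z = (1/9)*17 = 17/9 ≈ 1.8889)
o = 34/3 (o = (4*(9 + 8))/6 = (4*17)/6 = (1/6)*68 = 34/3 ≈ 11.333)
o + v(-22, Z)*438 = 34/3 + 20*438 = 34/3 + 8760 = 26314/3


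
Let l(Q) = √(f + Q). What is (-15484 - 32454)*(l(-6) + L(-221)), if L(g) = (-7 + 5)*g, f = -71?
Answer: -21188596 - 47938*I*√77 ≈ -2.1189e+7 - 4.2065e+5*I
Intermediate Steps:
l(Q) = √(-71 + Q)
L(g) = -2*g
(-15484 - 32454)*(l(-6) + L(-221)) = (-15484 - 32454)*(√(-71 - 6) - 2*(-221)) = -47938*(√(-77) + 442) = -47938*(I*√77 + 442) = -47938*(442 + I*√77) = -21188596 - 47938*I*√77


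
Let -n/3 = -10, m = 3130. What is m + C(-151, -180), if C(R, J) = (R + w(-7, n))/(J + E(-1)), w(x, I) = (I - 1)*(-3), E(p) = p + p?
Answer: 40707/13 ≈ 3131.3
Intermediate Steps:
E(p) = 2*p
n = 30 (n = -3*(-10) = 30)
w(x, I) = 3 - 3*I (w(x, I) = (-1 + I)*(-3) = 3 - 3*I)
C(R, J) = (-87 + R)/(-2 + J) (C(R, J) = (R + (3 - 3*30))/(J + 2*(-1)) = (R + (3 - 90))/(J - 2) = (R - 87)/(-2 + J) = (-87 + R)/(-2 + J))
m + C(-151, -180) = 3130 + (-87 - 151)/(-2 - 180) = 3130 - 238/(-182) = 3130 - 1/182*(-238) = 3130 + 17/13 = 40707/13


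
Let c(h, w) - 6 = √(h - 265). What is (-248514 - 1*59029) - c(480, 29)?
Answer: -307549 - √215 ≈ -3.0756e+5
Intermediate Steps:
c(h, w) = 6 + √(-265 + h) (c(h, w) = 6 + √(h - 265) = 6 + √(-265 + h))
(-248514 - 1*59029) - c(480, 29) = (-248514 - 1*59029) - (6 + √(-265 + 480)) = (-248514 - 59029) - (6 + √215) = -307543 + (-6 - √215) = -307549 - √215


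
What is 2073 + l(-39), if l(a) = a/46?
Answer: 95319/46 ≈ 2072.2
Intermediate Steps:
l(a) = a/46 (l(a) = a*(1/46) = a/46)
2073 + l(-39) = 2073 + (1/46)*(-39) = 2073 - 39/46 = 95319/46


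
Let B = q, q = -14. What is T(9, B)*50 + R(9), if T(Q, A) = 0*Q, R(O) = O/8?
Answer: 9/8 ≈ 1.1250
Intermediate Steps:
B = -14
R(O) = O/8 (R(O) = O*(⅛) = O/8)
T(Q, A) = 0
T(9, B)*50 + R(9) = 0*50 + (⅛)*9 = 0 + 9/8 = 9/8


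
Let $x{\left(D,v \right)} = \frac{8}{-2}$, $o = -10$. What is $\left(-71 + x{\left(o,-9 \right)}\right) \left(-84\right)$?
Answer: $6300$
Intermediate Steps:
$x{\left(D,v \right)} = -4$ ($x{\left(D,v \right)} = 8 \left(- \frac{1}{2}\right) = -4$)
$\left(-71 + x{\left(o,-9 \right)}\right) \left(-84\right) = \left(-71 - 4\right) \left(-84\right) = \left(-75\right) \left(-84\right) = 6300$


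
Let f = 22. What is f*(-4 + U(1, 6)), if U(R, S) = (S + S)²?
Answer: 3080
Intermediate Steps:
U(R, S) = 4*S² (U(R, S) = (2*S)² = 4*S²)
f*(-4 + U(1, 6)) = 22*(-4 + 4*6²) = 22*(-4 + 4*36) = 22*(-4 + 144) = 22*140 = 3080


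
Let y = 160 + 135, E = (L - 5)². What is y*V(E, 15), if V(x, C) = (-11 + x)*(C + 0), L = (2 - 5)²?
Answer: 22125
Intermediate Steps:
L = 9 (L = (-3)² = 9)
E = 16 (E = (9 - 5)² = 4² = 16)
y = 295
V(x, C) = C*(-11 + x) (V(x, C) = (-11 + x)*C = C*(-11 + x))
y*V(E, 15) = 295*(15*(-11 + 16)) = 295*(15*5) = 295*75 = 22125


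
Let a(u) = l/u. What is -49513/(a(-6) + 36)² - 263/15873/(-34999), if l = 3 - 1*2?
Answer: -990230704468261/25679796145575 ≈ -38.561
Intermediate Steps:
l = 1 (l = 3 - 2 = 1)
a(u) = 1/u
-49513/(a(-6) + 36)² - 263/15873/(-34999) = -49513/(1/(-6) + 36)² - 263/15873/(-34999) = -49513/(-⅙ + 36)² - 263*1/15873*(-1/34999) = -49513/((215/6)²) - 263/15873*(-1/34999) = -49513/46225/36 + 263/555539127 = -49513*36/46225 + 263/555539127 = -1782468/46225 + 263/555539127 = -990230704468261/25679796145575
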